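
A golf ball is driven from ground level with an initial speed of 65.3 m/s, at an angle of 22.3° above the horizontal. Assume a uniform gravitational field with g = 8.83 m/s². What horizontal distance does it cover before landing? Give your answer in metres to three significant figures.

vₓ = 65.30 cos 22.3° = 60.42 m/s; v_y0 = 65.30 sin 22.3° = 24.78 m/s.
Time aloft: T = 2 v_y0 / g = 2 × 24.78 / 8.83 = 5.612 s.
Horizontal distance R = vₓ T = 60.42 × 5.612 = 339.1 m.

339 m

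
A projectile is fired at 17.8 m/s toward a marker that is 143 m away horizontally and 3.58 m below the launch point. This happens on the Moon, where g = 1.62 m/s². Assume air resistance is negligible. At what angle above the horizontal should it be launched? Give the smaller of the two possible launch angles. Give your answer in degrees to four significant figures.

Trajectory: y = x tanθ − g x² (1 + tan²θ)/(2v₀²). With x = 143, y = −3.58, v₀ = 17.8, g = 1.62:
52.28 tan²θ − 143 tanθ + (48.70) = 0.
tanθ = [143 ± √(143² − 4 × 52.28 × (48.70))] / (2 × 52.28) = (143 ± 101.3) / 104.6, giving tanθ = 0.3986 or 2.337.
θ = 21.73° or 66.83°; the smaller is 21.73°.

21.73°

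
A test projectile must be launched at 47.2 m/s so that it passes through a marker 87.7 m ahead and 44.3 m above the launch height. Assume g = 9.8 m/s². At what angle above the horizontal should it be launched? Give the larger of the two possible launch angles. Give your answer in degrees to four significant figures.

Trajectory: y = x tanθ − g x² (1 + tan²θ)/(2v₀²). With x = 87.7, y = 44.3, v₀ = 47.2, g = 9.80:
16.92 tan²θ − 87.7 tanθ + (61.22) = 0.
tanθ = [87.7 ± √(87.7² − 4 × 16.92 × (61.22))] / (2 × 16.92) = (87.7 ± 59.57) / 33.83, giving tanθ = 0.8313 or 4.353.
θ = 39.74° or 77.06°; the larger is 77.06°.

77.06°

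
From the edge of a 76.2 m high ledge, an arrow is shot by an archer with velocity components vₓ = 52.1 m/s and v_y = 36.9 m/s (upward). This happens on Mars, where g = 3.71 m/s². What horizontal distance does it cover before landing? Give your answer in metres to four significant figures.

1135 m

The projectile lands when y = 76.2 + (36.90) t − ½·3.71·t² = 0. Positive root: t = (36.90 + √(36.90² + 2·3.71·76.2)) / 3.71 = (36.90 + 43.90) / 3.71 = 21.78 s.
Horizontal distance: R = vₓ t = 52.10 × 21.78 = 1135 m.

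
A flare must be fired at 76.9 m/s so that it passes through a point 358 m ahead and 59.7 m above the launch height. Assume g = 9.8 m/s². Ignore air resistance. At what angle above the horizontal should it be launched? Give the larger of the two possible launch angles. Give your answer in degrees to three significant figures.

Trajectory: y = x tanθ − g x² (1 + tan²θ)/(2v₀²). With x = 358, y = 59.7, v₀ = 76.9, g = 9.80:
106.2 tan²θ − 358 tanθ + (165.9) = 0.
tanθ = [358 ± √(358² − 4 × 106.2 × (165.9))] / (2 × 106.2) = (358 ± 240.2) / 212.4, giving tanθ = 0.5547 or 2.816.
θ = 29.02° or 70.45°; the larger is 70.45°.

70.5°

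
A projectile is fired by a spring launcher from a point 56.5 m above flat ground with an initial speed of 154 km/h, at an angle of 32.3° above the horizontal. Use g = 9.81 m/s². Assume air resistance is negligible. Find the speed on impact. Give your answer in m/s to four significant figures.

Convert: 154 km/h = 154/3.6 = 42.78 m/s.
Horizontal component vₓ = 42.78 cos 32.3° = 36.16 m/s; vertical v_y0 = 42.78 sin 32.3° = 22.86 m/s.
The projectile lands when y = 56.5 + (22.86) t − ½·9.81·t² = 0. Positive root: t = (22.86 + √(22.86² + 2·9.81·56.5)) / 9.81 = (22.86 + 40.39) / 9.81 = 6.447 s.
Vertical velocity at impact: v_y = v_y0 − g t = 22.86 − 9.81 × 6.447 = −40.39 m/s.
Speed: |v| = √(vₓ² + v_y²) = √(36.16² + 40.39²) = 54.21 m/s.

54.21 m/s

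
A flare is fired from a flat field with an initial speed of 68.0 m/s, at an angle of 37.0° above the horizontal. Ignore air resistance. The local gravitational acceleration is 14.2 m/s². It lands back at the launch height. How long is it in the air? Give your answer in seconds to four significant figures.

5.764 s

Horizontal component vₓ = 68.00 cos 37.0° = 54.31 m/s; vertical v_y0 = 68.00 sin 37.0° = 40.92 m/s.
Landing at launch height ⇒ T = 2 v_y0 / g = 2 × 40.92 / 14.2 = 5.764 s.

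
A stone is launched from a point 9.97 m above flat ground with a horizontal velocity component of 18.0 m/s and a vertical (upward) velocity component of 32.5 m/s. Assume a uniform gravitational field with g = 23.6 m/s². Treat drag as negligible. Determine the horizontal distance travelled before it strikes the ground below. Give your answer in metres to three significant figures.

54.6 m

Vertical motion (up positive, ground at y = 0): 11.80 t² − (32.50) t − 9.97 = 0, so t = (32.50 + √(32.50² + 2·23.6·9.97)) / 23.6 = (32.50 + 39.07) / 23.6 = 3.033 s.
Horizontal distance: R = vₓ t = 18.00 × 3.033 = 54.59 m.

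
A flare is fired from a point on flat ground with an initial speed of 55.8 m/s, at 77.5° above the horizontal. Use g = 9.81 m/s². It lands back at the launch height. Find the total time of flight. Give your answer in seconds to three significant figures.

Resolve: vₓ = 55.80 cos 77.5° = 12.08 m/s and v_y0 = 55.80 sin 77.5° = 54.48 m/s.
Landing at launch height ⇒ T = 2 v_y0 / g = 2 × 54.48 / 9.81 = 11.11 s.

11.1 s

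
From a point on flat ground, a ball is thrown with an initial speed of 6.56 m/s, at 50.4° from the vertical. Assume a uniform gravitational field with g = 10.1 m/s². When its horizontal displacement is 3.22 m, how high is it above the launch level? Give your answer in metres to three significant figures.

vₓ = 6.560 sin 50.4° = 5.055 m/s; v_y0 = 6.560 cos 50.4° = 4.182 m/s.
At x = 3.22 m, t = x/vₓ = 3.22/5.055 = 0.6370 s.
Height: y = v_y0 t − ½ g t² = 4.182 × 0.6370 − 5.050 × 0.6370² = 2.664 − 2.049 = 0.6144 m.

0.614 m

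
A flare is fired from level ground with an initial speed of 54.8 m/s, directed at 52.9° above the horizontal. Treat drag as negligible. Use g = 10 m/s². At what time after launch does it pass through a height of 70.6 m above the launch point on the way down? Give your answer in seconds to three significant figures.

6.60 s

vₓ = 54.80 cos 52.9° = 33.06 m/s; v_y0 = 54.80 sin 52.9° = 43.71 m/s.
Height y(t) = 43.71 t − 5.000 t² = 70.6 gives 5.000 t² − 43.71 t + 70.6 = 0.
t = [43.71 ± √(43.71² − 2·10.0·70.6)] / 10.0 = (43.71 ± 22.32) / 10.0, so t = 2.138 s or t = 6.603 s.
The descending-branch root is 6.603 s.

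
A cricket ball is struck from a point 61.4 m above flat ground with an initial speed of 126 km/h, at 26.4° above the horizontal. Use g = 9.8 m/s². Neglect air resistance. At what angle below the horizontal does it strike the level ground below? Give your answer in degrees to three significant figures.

Convert: 126 km/h = 126/3.6 = 35.00 m/s.
Components: vₓ = 35.00 cos 26.4° = 31.35 m/s, v_y0 = 35.00 sin 26.4° = 15.56 m/s.
The projectile lands when y = 61.4 + (15.56) t − ½·9.80·t² = 0. Positive root: t = (15.56 + √(15.56² + 2·9.80·61.4)) / 9.80 = (15.56 + 38.02) / 9.80 = 5.468 s.
At impact: v_y = v_y0 − g t = −38.02 m/s; vₓ = 31.35 m/s.
Angle below horizontal: arctan(|v_y|/vₓ) = arctan(38.02/31.35) = 50.49°.

50.5°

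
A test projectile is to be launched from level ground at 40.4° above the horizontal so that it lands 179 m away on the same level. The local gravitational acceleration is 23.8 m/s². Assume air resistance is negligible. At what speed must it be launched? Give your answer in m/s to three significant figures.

65.7 m/s

Level-ground range: R = v₀² sin(2θ)/g, so v₀ = √(gR / sin 2θ).
v₀ = √(23.8 × 179 / sin 80.80°) = √(4260 / 0.9871) = √4315.7 = 65.69 m/s.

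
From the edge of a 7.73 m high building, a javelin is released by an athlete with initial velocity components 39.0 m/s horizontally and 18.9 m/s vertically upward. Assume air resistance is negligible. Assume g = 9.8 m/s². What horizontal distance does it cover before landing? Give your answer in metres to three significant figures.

Vertical motion (up positive, ground at y = 0): 4.900 t² − (18.90) t − 7.73 = 0, so t = (18.90 + √(18.90² + 2·9.80·7.73)) / 9.80 = (18.90 + 22.55) / 9.80 = 4.230 s.
Horizontal distance: R = vₓ t = 39.00 × 4.230 = 165.0 m.

165 m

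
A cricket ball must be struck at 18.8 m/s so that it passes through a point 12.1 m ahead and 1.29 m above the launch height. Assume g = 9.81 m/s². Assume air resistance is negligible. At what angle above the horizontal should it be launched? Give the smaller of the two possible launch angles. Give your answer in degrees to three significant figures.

16.1°

Trajectory: y = x tanθ − g x² (1 + tan²θ)/(2v₀²). With x = 12.1, y = 1.29, v₀ = 18.8, g = 9.81:
2.032 tan²θ − 12.1 tanθ + (3.322) = 0.
tanθ = [12.1 ± √(12.1² − 4 × 2.032 × (3.322))] / (2 × 2.032) = (12.1 ± 10.93) / 4.064, giving tanθ = 0.2885 or 5.667.
θ = 16.09° or 79.99°; the smaller is 16.09°.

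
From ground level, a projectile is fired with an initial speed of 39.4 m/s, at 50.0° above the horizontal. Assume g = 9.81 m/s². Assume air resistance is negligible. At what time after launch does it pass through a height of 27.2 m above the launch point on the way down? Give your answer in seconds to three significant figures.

vₓ = 39.40 cos 50.0° = 25.33 m/s; v_y0 = 39.40 sin 50.0° = 30.18 m/s.
Height y(t) = 30.18 t − 4.905 t² = 27.2 gives 4.905 t² − 30.18 t + 27.2 = 0.
t = [30.18 ± √(30.18² − 2·9.81·27.2)] / 9.81 = (30.18 ± 19.42) / 9.81, so t = 1.097 s or t = 5.057 s.
The descending-branch root is 5.057 s.

5.06 s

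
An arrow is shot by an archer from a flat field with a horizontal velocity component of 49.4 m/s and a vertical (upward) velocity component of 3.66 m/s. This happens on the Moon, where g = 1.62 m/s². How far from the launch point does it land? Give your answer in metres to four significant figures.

Flight time T = 2 v_y0 / g = 4.519 s.
Range: R = vₓ T = 49.40 × 4.519 = 223.2 m.

223.2 m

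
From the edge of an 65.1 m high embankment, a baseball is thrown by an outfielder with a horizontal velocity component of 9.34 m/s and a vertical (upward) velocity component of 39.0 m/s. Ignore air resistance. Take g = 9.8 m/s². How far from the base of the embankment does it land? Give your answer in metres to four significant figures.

87.57 m

With up positive and y = 0 at the ground: y(t) = 65.1 + (39.00) t − 4.900 t². Setting y = 0 and taking the positive root: t = [39.00 + √(39.00² + 2·9.80·65.1)] / 9.80 = (39.00 + 52.89) / 9.80 = 9.376 s.
Horizontal distance: R = vₓ t = 9.340 × 9.376 = 87.57 m.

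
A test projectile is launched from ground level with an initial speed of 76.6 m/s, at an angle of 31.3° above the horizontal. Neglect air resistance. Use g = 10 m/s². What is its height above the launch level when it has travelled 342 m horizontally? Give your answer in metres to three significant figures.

Horizontal component vₓ = 76.60 cos 31.3° = 65.45 m/s; vertical v_y0 = 76.60 sin 31.3° = 39.80 m/s.
Time to reach x = 342 m: t = x/vₓ = 342/65.45 = 5.225 s.
Height: y = v_y0 t − ½ g t² = 39.80 × 5.225 − 5.000 × 5.225² = 207.9 − 136.5 = 71.42 m.

71.4 m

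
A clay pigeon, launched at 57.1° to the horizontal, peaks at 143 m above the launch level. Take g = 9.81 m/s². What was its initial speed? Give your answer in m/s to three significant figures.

At the peak v_y = 0, so v_y0 = √(2gH) = √(2 × 9.81 × 143) = 52.97 m/s.
v_y0 = v₀ sin θ ⇒ v₀ = 52.97 / sin 57.1° = 63.09 m/s.

63.1 m/s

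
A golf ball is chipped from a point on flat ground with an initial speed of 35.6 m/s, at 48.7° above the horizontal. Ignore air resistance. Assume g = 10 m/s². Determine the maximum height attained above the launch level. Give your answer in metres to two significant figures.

Components: vₓ = 35.60 cos 48.7° = 23.50 m/s, v_y0 = 35.60 sin 48.7° = 26.75 m/s.
At the apex v_y = 0, so H = v_y0²/(2g) = 26.75²/20.00 = 35.76 m.

36 m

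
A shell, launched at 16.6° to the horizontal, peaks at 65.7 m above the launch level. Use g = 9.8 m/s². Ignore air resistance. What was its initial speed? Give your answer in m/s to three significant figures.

At the peak v_y = 0, so v_y0 = √(2gH) = √(2 × 9.80 × 65.7) = 35.88 m/s.
v_y0 = v₀ sin θ ⇒ v₀ = 35.88 / sin 16.6° = 125.6 m/s.

126 m/s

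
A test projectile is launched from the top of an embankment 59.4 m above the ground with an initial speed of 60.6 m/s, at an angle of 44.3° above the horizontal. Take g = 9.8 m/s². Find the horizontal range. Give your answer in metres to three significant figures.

Components: vₓ = 60.60 cos 44.3° = 43.37 m/s, v_y0 = 60.60 sin 44.3° = 42.32 m/s.
Vertical motion (up positive, ground at y = 0): 4.900 t² − (42.32) t − 59.4 = 0, so t = (42.32 + √(42.32² + 2·9.80·59.4)) / 9.80 = (42.32 + 54.37) / 9.80 = 9.866 s.
Horizontal distance: R = vₓ t = 43.37 × 9.866 = 427.9 m.

428 m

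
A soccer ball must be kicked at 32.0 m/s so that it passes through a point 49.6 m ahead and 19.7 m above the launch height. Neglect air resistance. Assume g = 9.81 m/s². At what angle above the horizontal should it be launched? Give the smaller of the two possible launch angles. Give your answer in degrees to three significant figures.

37.9°

Trajectory: y = x tanθ − g x² (1 + tan²θ)/(2v₀²). With x = 49.6, y = 19.7, v₀ = 32.0, g = 9.81:
11.78 tan²θ − 49.6 tanθ + (31.48) = 0.
tanθ = [49.6 ± √(49.6² − 4 × 11.78 × (31.48))] / (2 × 11.78) = (49.6 ± 31.24) / 23.57, giving tanθ = 0.7789 or 3.430.
θ = 37.92° or 73.75°; the smaller is 37.92°.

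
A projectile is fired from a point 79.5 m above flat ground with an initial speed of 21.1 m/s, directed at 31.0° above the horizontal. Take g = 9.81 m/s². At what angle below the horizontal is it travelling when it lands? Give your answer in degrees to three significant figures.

66.2°

Components: vₓ = 21.10 cos 31.0° = 18.09 m/s, v_y0 = 21.10 sin 31.0° = 10.87 m/s.
With up positive and y = 0 at the ground: y(t) = 79.5 + (10.87) t − 4.905 t². Setting y = 0 and taking the positive root: t = [10.87 + √(10.87² + 2·9.81·79.5)] / 9.81 = (10.87 + 40.96) / 9.81 = 5.283 s.
At impact: v_y = v_y0 − g t = −40.96 m/s; vₓ = 18.09 m/s.
Angle below horizontal: arctan(|v_y|/vₓ) = arctan(40.96/18.09) = 66.18°.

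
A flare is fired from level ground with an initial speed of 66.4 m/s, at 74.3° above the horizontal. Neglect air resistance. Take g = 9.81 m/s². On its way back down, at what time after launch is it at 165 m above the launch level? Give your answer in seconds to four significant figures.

Components: vₓ = 66.40 cos 74.3° = 17.97 m/s, v_y0 = 66.40 sin 74.3° = 63.92 m/s.
Height y(t) = 63.92 t − 4.905 t² = 165 gives 4.905 t² − 63.92 t + 165 = 0.
t = [63.92 ± √(63.92² − 2·9.81·165)] / 9.81 = (63.92 ± 29.13) / 9.81, so t = 3.546 s or t = 9.486 s.
The descending-branch root is 9.486 s.

9.486 s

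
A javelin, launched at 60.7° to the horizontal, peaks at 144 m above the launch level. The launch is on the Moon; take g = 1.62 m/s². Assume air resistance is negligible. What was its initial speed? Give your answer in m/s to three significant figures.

24.8 m/s

At the peak v_y = 0, so v_y0 = √(2gH) = √(2 × 1.62 × 144) = 21.60 m/s.
v_y0 = v₀ sin θ ⇒ v₀ = 21.60 / sin 60.7° = 24.77 m/s.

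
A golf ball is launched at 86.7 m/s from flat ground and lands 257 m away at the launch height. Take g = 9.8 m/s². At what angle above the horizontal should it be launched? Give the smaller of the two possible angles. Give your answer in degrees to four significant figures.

9.788°

From R = (v₀²/g) sin 2θ: sin 2θ = 9.80 × 257 / 7516.9 = 0.3351.
2θ = 19.58° or 180° − 19.58° = 160.4°, so θ = 9.788° or 80.21°.
The smaller angle is 9.788°.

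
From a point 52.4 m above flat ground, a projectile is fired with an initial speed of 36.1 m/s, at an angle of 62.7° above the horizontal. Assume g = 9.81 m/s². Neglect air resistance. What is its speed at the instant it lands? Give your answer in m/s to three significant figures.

48.3 m/s

Resolve: vₓ = 36.10 cos 62.7° = 16.56 m/s and v_y0 = 36.10 sin 62.7° = 32.08 m/s.
The projectile lands when y = 52.4 + (32.08) t − ½·9.81·t² = 0. Positive root: t = (32.08 + √(32.08² + 2·9.81·52.4)) / 9.81 = (32.08 + 45.36) / 9.81 = 7.893 s.
Vertical velocity at impact: v_y = v_y0 − g t = 32.08 − 9.81 × 7.893 = −45.36 m/s.
Speed: |v| = √(vₓ² + v_y²) = √(16.56² + 45.36²) = 48.28 m/s.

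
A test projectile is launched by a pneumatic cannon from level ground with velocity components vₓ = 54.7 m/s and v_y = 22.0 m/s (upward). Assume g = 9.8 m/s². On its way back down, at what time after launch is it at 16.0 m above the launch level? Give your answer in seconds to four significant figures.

3.577 s

Set y = v_y0 t − ½ g t² = 16.0: 4.900 t² − 22.00 t + 16.0 = 0.
t = [22.00 ± √(22.00² − 2·9.80·16.0)] / 9.80 = (22.00 ± 13.05) / 9.80, so t = 0.9129 s or t = 3.577 s.
The descending-branch root is 3.577 s.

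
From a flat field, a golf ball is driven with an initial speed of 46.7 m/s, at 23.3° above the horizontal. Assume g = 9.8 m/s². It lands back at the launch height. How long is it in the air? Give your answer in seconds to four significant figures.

3.770 s

vₓ = 46.70 cos 23.3° = 42.89 m/s; v_y0 = 46.70 sin 23.3° = 18.47 m/s.
Landing at launch height ⇒ T = 2 v_y0 / g = 2 × 18.47 / 9.80 = 3.770 s.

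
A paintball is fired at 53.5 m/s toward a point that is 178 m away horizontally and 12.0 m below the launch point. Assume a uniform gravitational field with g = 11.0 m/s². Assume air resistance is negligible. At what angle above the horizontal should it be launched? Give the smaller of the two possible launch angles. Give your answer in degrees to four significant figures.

Trajectory: y = x tanθ − g x² (1 + tan²θ)/(2v₀²). With x = 178, y = −12.0, v₀ = 53.5, g = 11.0:
60.88 tan²θ − 178 tanθ + (48.88) = 0.
tanθ = [178 ± √(178² − 4 × 60.88 × (48.88))] / (2 × 60.88) = (178 ± 140.6) / 121.8, giving tanθ = 0.3068 or 2.617.
θ = 17.06° or 69.09°; the smaller is 17.06°.

17.06°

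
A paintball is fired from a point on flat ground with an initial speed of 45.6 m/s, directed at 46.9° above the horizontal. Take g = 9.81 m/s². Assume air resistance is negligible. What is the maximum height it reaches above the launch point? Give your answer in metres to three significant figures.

56.5 m

Resolve: vₓ = 45.60 cos 46.9° = 31.16 m/s and v_y0 = 45.60 sin 46.9° = 33.30 m/s.
Maximum height: H = v_y0² / (2g) = 33.30² / (2 × 9.81) = 56.50 m.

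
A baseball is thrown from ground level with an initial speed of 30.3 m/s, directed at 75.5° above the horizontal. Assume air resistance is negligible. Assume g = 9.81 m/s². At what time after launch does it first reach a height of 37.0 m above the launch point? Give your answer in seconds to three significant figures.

Components: vₓ = 30.30 cos 75.5° = 7.587 m/s, v_y0 = 30.30 sin 75.5° = 29.33 m/s.
Set y = v_y0 t − ½ g t² = 37.0: 4.905 t² − 29.33 t + 37.0 = 0.
Quadratic formula: t = (29.33 ± √134.59) / 9.81 = (29.33 ± 11.60) / 9.81 → t = 1.808 s or 4.173 s.
The first (ascending) time is 1.808 s.

1.81 s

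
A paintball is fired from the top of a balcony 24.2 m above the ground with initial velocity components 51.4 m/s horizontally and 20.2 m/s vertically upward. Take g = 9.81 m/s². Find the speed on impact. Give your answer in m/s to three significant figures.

The projectile lands when y = 24.2 + (20.20) t − ½·9.81·t² = 0. Positive root: t = (20.20 + √(20.20² + 2·9.81·24.2)) / 9.81 = (20.20 + 29.71) / 9.81 = 5.088 s.
Vertical velocity at impact: v_y = v_y0 − g t = 20.20 − 9.81 × 5.088 = −29.71 m/s.
Speed: |v| = √(vₓ² + v_y²) = √(51.40² + 29.71²) = 59.37 m/s.

59.4 m/s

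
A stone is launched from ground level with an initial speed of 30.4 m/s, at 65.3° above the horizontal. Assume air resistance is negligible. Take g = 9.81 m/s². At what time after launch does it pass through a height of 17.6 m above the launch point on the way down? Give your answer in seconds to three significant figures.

Resolve: vₓ = 30.40 cos 65.3° = 12.70 m/s and v_y0 = 30.40 sin 65.3° = 27.62 m/s.
Require v_y0 t − ½ g t² = 17.6, i.e. 4.905 t² − 27.62 t + 17.6 = 0.
t = [27.62 ± √(27.62² − 2·9.81·17.6)] / 9.81 = (27.62 ± 20.43) / 9.81, so t = 0.7326 s or t = 4.898 s.
The descending-branch root is 4.898 s.

4.90 s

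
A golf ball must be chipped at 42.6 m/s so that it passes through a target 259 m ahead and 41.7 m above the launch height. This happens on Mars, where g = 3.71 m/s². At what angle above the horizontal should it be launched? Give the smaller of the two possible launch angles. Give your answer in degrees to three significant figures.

Trajectory: y = x tanθ − g x² (1 + tan²θ)/(2v₀²). With x = 259, y = 41.7, v₀ = 42.6, g = 3.71:
68.57 tan²θ − 259 tanθ + (110.3) = 0.
tanθ = [259 ± √(259² − 4 × 68.57 × (110.3))] / (2 × 68.57) = (259 ± 191.9) / 137.1, giving tanθ = 0.4891 or 3.288.
θ = 26.06° or 73.08°; the smaller is 26.06°.

26.1°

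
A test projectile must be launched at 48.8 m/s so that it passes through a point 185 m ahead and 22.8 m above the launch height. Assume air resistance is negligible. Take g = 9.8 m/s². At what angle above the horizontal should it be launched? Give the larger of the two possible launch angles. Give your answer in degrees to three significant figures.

62.8°

Trajectory: y = x tanθ − g x² (1 + tan²θ)/(2v₀²). With x = 185, y = 22.8, v₀ = 48.8, g = 9.80:
70.42 tan²θ − 185 tanθ + (93.22) = 0.
tanθ = [185 ± √(185² − 4 × 70.42 × (93.22))] / (2 × 70.42) = (185 ± 89.25) / 140.8, giving tanθ = 0.6798 or 1.947.
θ = 34.21° or 62.82°; the larger is 62.82°.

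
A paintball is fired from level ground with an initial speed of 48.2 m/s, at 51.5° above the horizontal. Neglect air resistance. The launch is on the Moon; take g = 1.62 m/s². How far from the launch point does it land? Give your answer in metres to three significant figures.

1400 m

Horizontal component vₓ = 48.20 cos 51.5° = 30.01 m/s; vertical v_y0 = 48.20 sin 51.5° = 37.72 m/s.
Time aloft: T = 2 v_y0 / g = 2 × 37.72 / 1.62 = 46.57 s.
Horizontal distance R = vₓ T = 30.01 × 46.57 = 1397 m.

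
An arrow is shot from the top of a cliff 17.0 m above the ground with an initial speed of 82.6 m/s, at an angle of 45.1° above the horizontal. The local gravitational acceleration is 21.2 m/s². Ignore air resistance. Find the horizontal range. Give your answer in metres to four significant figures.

338.0 m

vₓ = 82.60 cos 45.1° = 58.30 m/s; v_y0 = 82.60 sin 45.1° = 58.51 m/s.
The projectile lands when y = 17.0 + (58.51) t − ½·21.2·t² = 0. Positive root: t = (58.51 + √(58.51² + 2·21.2·17.0)) / 21.2 = (58.51 + 64.37) / 21.2 = 5.796 s.
Horizontal distance: R = vₓ t = 58.30 × 5.796 = 338.0 m.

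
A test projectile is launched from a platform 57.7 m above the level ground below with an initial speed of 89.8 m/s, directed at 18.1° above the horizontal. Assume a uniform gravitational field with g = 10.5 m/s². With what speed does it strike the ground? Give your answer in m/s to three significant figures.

96.3 m/s

vₓ = 89.80 cos 18.1° = 85.36 m/s; v_y0 = 89.80 sin 18.1° = 27.90 m/s.
The projectile lands when y = 57.7 + (27.90) t − ½·10.5·t² = 0. Positive root: t = (27.90 + √(27.90² + 2·10.5·57.7)) / 10.5 = (27.90 + 44.61) / 10.5 = 6.906 s.
Vertical velocity at impact: v_y = v_y0 − g t = 27.90 − 10.5 × 6.906 = −44.61 m/s.
Speed: |v| = √(vₓ² + v_y²) = √(85.36² + 44.61²) = 96.31 m/s.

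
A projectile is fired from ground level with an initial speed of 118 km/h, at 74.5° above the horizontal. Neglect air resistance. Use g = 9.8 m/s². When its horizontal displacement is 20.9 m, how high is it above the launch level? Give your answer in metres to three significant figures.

Convert: 118 km/h = 118/3.6 = 32.78 m/s.
Horizontal component vₓ = 32.78 cos 74.5° = 8.759 m/s; vertical v_y0 = 32.78 sin 74.5° = 31.59 m/s.
At x = 20.9 m, t = x/vₓ = 20.9/8.759 = 2.386 s.
Height: y = v_y0 t − ½ g t² = 31.59 × 2.386 − 4.900 × 2.386² = 75.36 − 27.90 = 47.47 m.

47.5 m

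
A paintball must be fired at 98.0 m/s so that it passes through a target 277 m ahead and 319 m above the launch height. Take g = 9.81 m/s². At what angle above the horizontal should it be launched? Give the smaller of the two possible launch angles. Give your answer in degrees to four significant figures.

59.59°

Trajectory: y = x tanθ − g x² (1 + tan²θ)/(2v₀²). With x = 277, y = 319, v₀ = 98.0, g = 9.81:
39.19 tan²θ − 277 tanθ + (358.2) = 0.
tanθ = [277 ± √(277² − 4 × 39.19 × (358.2))] / (2 × 39.19) = (277 ± 143.5) / 78.37, giving tanθ = 1.704 or 5.365.
θ = 59.59° or 79.44°; the smaller is 59.59°.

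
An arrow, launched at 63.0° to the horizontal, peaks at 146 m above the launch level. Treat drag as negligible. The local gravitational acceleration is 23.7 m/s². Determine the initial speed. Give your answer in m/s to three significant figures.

93.4 m/s

At the peak v_y = 0, so v_y0 = √(2gH) = √(2 × 23.7 × 146) = 83.19 m/s.
v_y0 = v₀ sin θ ⇒ v₀ = 83.19 / sin 63.0° = 93.37 m/s.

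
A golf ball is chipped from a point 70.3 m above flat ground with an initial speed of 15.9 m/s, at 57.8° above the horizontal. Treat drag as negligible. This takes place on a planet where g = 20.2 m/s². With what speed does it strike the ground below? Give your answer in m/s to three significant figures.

Horizontal component vₓ = 15.90 cos 57.8° = 8.473 m/s; vertical v_y0 = 15.90 sin 57.8° = 13.45 m/s.
Vertical motion (up positive, ground at y = 0): 10.10 t² − (13.45) t − 70.3 = 0, so t = (13.45 + √(13.45² + 2·20.2·70.3)) / 20.2 = (13.45 + 54.96) / 20.2 = 3.387 s.
Vertical velocity at impact: v_y = v_y0 − g t = 13.45 − 20.2 × 3.387 = −54.96 m/s.
Speed: |v| = √(vₓ² + v_y²) = √(8.473² + 54.96²) = 55.61 m/s.

55.6 m/s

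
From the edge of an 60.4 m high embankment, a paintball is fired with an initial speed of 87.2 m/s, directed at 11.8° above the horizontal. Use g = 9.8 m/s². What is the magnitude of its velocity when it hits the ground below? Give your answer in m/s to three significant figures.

93.7 m/s

Horizontal component vₓ = 87.20 cos 11.8° = 85.36 m/s; vertical v_y0 = 87.20 sin 11.8° = 17.83 m/s.
The projectile lands when y = 60.4 + (17.83) t − ½·9.80·t² = 0. Positive root: t = (17.83 + √(17.83² + 2·9.80·60.4)) / 9.80 = (17.83 + 38.75) / 9.80 = 5.774 s.
Vertical velocity at impact: v_y = v_y0 − g t = 17.83 − 9.80 × 5.774 = −38.75 m/s.
Speed: |v| = √(vₓ² + v_y²) = √(85.36² + 38.75²) = 93.74 m/s.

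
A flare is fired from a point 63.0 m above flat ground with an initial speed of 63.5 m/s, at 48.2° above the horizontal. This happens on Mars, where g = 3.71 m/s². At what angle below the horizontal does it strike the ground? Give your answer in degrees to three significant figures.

Horizontal component vₓ = 63.50 cos 48.2° = 42.32 m/s; vertical v_y0 = 63.50 sin 48.2° = 47.34 m/s.
Vertical motion (up positive, ground at y = 0): 1.855 t² − (47.34) t − 63.0 = 0, so t = (47.34 + √(47.34² + 2·3.71·63.0)) / 3.71 = (47.34 + 52.04) / 3.71 = 26.79 s.
At impact: v_y = v_y0 − g t = −52.04 m/s; vₓ = 42.32 m/s.
Angle below horizontal: arctan(|v_y|/vₓ) = arctan(52.04/42.32) = 50.88°.

50.9°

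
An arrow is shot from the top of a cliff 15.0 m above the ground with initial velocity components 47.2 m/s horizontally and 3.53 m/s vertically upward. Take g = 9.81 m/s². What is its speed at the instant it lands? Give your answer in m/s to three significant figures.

50.3 m/s

Vertical motion (up positive, ground at y = 0): 4.905 t² − (3.530) t − 15.0 = 0, so t = (3.530 + √(3.530² + 2·9.81·15.0)) / 9.81 = (3.530 + 17.51) / 9.81 = 2.145 s.
Vertical velocity at impact: v_y = v_y0 − g t = 3.530 − 9.81 × 2.145 = −17.51 m/s.
Speed: |v| = √(vₓ² + v_y²) = √(47.20² + 17.51²) = 50.34 m/s.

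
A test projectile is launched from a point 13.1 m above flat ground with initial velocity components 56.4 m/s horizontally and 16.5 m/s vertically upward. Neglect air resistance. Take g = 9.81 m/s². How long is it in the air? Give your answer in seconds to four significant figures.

4.027 s

With up positive and y = 0 at the ground: y(t) = 13.1 + (16.50) t − 4.905 t². Setting y = 0 and taking the positive root: t = [16.50 + √(16.50² + 2·9.81·13.1)] / 9.81 = (16.50 + 23.01) / 9.81 = 4.027 s.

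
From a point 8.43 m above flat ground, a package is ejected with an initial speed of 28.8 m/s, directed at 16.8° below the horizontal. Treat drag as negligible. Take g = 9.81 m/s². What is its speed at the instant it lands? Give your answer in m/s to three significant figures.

31.5 m/s

vₓ = 28.80 cos 16.8° = 27.57 m/s; v_y0 = −8.324 m/s (downward).
The projectile lands when y = 8.43 + (−8.324) t − ½·9.81·t² = 0. Positive root: t = (−8.324 + √(8.324² + 2·9.81·8.43)) / 9.81 = (−8.324 + 15.32) / 9.81 = 0.7131 s.
Vertical velocity at impact: v_y = v_y0 − g t = −8.324 − 9.81 × 0.7131 = −15.32 m/s.
Speed: |v| = √(vₓ² + v_y²) = √(27.57² + 15.32²) = 31.54 m/s.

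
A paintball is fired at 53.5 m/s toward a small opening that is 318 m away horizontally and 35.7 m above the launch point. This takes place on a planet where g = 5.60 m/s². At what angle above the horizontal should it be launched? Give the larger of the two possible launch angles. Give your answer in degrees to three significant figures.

69.8°

Trajectory: y = x tanθ − g x² (1 + tan²θ)/(2v₀²). With x = 318, y = 35.7, v₀ = 53.5, g = 5.60:
98.92 tan²θ − 318 tanθ + (134.6) = 0.
tanθ = [318 ± √(318² − 4 × 98.92 × (134.6))] / (2 × 98.92) = (318 ± 218.8) / 197.8, giving tanθ = 0.5016 or 2.713.
θ = 26.64° or 69.77°; the larger is 69.77°.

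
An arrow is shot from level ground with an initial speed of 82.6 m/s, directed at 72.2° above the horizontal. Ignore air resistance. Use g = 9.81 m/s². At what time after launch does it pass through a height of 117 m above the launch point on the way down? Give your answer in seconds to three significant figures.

Horizontal component vₓ = 82.60 cos 72.2° = 25.25 m/s; vertical v_y0 = 82.60 sin 72.2° = 78.65 m/s.
Set y = v_y0 t − ½ g t² = 117: 4.905 t² − 78.65 t + 117 = 0.
t = [78.65 ± √(78.65² − 2·9.81·117)] / 9.81 = (78.65 ± 62.37) / 9.81, so t = 1.659 s or t = 14.37 s.
The descending-branch root is 14.37 s.

14.4 s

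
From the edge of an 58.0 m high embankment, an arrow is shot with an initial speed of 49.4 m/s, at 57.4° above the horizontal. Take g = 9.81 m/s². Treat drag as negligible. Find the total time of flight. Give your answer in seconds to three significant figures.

9.70 s

Resolve: vₓ = 49.40 cos 57.4° = 26.62 m/s and v_y0 = 49.40 sin 57.4° = 41.62 m/s.
Vertical motion (up positive, ground at y = 0): 4.905 t² − (41.62) t − 58.0 = 0, so t = (41.62 + √(41.62² + 2·9.81·58.0)) / 9.81 = (41.62 + 53.57) / 9.81 = 9.703 s.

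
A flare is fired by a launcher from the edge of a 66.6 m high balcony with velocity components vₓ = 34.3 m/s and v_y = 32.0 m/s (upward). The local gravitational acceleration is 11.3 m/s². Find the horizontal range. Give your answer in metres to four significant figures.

249.8 m

The projectile lands when y = 66.6 + (32.00) t − ½·11.3·t² = 0. Positive root: t = (32.00 + √(32.00² + 2·11.3·66.6)) / 11.3 = (32.00 + 50.29) / 11.3 = 7.282 s.
Horizontal distance: R = vₓ t = 34.30 × 7.282 = 249.8 m.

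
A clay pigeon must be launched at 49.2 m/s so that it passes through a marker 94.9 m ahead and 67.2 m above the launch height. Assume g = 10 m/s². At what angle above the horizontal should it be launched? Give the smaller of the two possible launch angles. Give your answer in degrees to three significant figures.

49.6°

Trajectory: y = x tanθ − g x² (1 + tan²θ)/(2v₀²). With x = 94.9, y = 67.2, v₀ = 49.2, g = 10.0:
18.60 tan²θ − 94.9 tanθ + (85.80) = 0.
tanθ = [94.9 ± √(94.9² − 4 × 18.60 × (85.80))] / (2 × 18.60) = (94.9 ± 51.20) / 37.21, giving tanθ = 1.175 or 3.927.
θ = 49.59° or 75.71°; the smaller is 49.59°.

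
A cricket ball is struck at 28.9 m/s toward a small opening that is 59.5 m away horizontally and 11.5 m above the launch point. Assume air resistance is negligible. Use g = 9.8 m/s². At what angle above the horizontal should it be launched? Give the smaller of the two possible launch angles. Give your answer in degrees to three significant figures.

Trajectory: y = x tanθ − g x² (1 + tan²θ)/(2v₀²). With x = 59.5, y = 11.5, v₀ = 28.9, g = 9.80:
20.77 tan²θ − 59.5 tanθ + (32.27) = 0.
tanθ = [59.5 ± √(59.5² − 4 × 20.77 × (32.27))] / (2 × 20.77) = (59.5 ± 29.31) / 41.54, giving tanθ = 0.7267 or 2.138.
θ = 36.01° or 64.93°; the smaller is 36.01°.

36.0°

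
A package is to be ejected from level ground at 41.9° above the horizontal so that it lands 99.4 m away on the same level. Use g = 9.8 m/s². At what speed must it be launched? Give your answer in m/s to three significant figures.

31.3 m/s

Level-ground range: R = v₀² sin(2θ)/g, so v₀ = √(gR / sin 2θ).
v₀ = √(9.80 × 99.4 / sin 83.80°) = √(974.1 / 0.9942) = √979.85 = 31.30 m/s.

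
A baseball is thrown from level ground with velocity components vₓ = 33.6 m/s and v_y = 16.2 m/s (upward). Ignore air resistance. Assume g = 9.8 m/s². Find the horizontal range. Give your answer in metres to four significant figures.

Time aloft: T = 2 v_y0 / g = 2 × 16.20 / 9.80 = 3.306 s.
Range: R = vₓ T = 33.60 × 3.306 = 111.1 m.

111.1 m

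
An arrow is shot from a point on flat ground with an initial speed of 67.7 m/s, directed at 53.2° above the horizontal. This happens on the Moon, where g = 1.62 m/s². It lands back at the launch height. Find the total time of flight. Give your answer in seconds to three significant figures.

Resolve: vₓ = 67.70 cos 53.2° = 40.55 m/s and v_y0 = 67.70 sin 53.2° = 54.21 m/s.
Landing at launch height ⇒ T = 2 v_y0 / g = 2 × 54.21 / 1.62 = 66.93 s.

66.9 s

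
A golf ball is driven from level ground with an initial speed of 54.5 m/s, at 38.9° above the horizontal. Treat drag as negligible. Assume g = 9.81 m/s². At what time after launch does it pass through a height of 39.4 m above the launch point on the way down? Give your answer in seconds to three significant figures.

5.52 s

Components: vₓ = 54.50 cos 38.9° = 42.41 m/s, v_y0 = 54.50 sin 38.9° = 34.22 m/s.
Set y = v_y0 t − ½ g t² = 39.4: 4.905 t² − 34.22 t + 39.4 = 0.
t = [34.22 ± √(34.22² − 2·9.81·39.4)] / 9.81 = (34.22 ± 19.96) / 9.81, so t = 1.454 s or t = 5.523 s.
The descending-branch root is 5.523 s.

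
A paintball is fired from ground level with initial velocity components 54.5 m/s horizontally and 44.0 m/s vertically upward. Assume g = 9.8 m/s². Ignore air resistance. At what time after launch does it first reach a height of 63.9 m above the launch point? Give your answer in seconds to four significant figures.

Set y = v_y0 t − ½ g t² = 63.9: 4.900 t² − 44.00 t + 63.9 = 0.
t = [44.00 ± √(44.00² − 2·9.80·63.9)] / 9.80 = (44.00 ± 26.14) / 9.80, so t = 1.822 s or t = 7.158 s.
The first (ascending) time is 1.822 s.

1.822 s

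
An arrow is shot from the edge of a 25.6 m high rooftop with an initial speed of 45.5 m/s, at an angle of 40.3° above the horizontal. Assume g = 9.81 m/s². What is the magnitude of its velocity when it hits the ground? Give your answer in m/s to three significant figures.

50.7 m/s

Components: vₓ = 45.50 cos 40.3° = 34.70 m/s, v_y0 = 45.50 sin 40.3° = 29.43 m/s.
Vertical motion (up positive, ground at y = 0): 4.905 t² − (29.43) t − 25.6 = 0, so t = (29.43 + √(29.43² + 2·9.81·25.6)) / 9.81 = (29.43 + 36.99) / 9.81 = 6.771 s.
Vertical velocity at impact: v_y = v_y0 − g t = 29.43 − 9.81 × 6.771 = −36.99 m/s.
Speed: |v| = √(vₓ² + v_y²) = √(34.70² + 36.99²) = 50.72 m/s.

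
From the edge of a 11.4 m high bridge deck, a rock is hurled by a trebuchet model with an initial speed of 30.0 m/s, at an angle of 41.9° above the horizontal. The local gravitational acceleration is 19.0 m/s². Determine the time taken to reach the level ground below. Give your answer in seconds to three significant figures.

vₓ = 30.00 cos 41.9° = 22.33 m/s; v_y0 = 30.00 sin 41.9° = 20.03 m/s.
With up positive and y = 0 at the ground: y(t) = 11.4 + (20.03) t − 9.500 t². Setting y = 0 and taking the positive root: t = [20.03 + √(20.03² + 2·19.0·11.4)] / 19.0 = (20.03 + 28.89) / 19.0 = 2.575 s.

2.57 s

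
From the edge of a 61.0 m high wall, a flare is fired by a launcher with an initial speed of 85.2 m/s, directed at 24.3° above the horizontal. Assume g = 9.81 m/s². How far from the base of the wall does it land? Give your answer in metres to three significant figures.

Resolve: vₓ = 85.20 cos 24.3° = 77.65 m/s and v_y0 = 85.20 sin 24.3° = 35.06 m/s.
Vertical motion (up positive, ground at y = 0): 4.905 t² − (35.06) t − 61.0 = 0, so t = (35.06 + √(35.06² + 2·9.81·61.0)) / 9.81 = (35.06 + 49.26) / 9.81 = 8.595 s.
Horizontal distance: R = vₓ t = 77.65 × 8.595 = 667.4 m.

667 m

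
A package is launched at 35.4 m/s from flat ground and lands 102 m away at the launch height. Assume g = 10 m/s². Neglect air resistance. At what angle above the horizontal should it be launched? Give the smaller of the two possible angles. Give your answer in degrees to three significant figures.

27.2°

Level-ground range R = v₀² sin(2θ)/g ⇒ sin(2θ) = gR/v₀² = 10.0 × 102 / 35.4² = 0.8139.
2θ = 54.48° or 180° − 54.48° = 125.5°, so θ = 27.24° or 62.76°.
The smaller angle is 27.24°.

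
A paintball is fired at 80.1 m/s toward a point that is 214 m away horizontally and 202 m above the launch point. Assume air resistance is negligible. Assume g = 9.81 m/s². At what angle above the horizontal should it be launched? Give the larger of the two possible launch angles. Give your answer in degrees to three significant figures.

77.9°

Trajectory: y = x tanθ − g x² (1 + tan²θ)/(2v₀²). With x = 214, y = 202, v₀ = 80.1, g = 9.81:
35.01 tan²θ − 214 tanθ + (237.0) = 0.
tanθ = [214 ± √(214² − 4 × 35.01 × (237.0))] / (2 × 35.01) = (214 ± 112.3) / 70.02, giving tanθ = 1.453 or 4.660.
θ = 55.46° or 77.89°; the larger is 77.89°.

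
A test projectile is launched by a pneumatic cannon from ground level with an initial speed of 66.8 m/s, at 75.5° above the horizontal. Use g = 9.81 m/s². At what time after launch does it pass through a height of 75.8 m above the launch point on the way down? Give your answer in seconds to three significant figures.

11.9 s

Resolve: vₓ = 66.80 cos 75.5° = 16.73 m/s and v_y0 = 66.80 sin 75.5° = 64.67 m/s.
Height y(t) = 64.67 t − 4.905 t² = 75.8 gives 4.905 t² − 64.67 t + 75.8 = 0.
t = [64.67 ± √(64.67² − 2·9.81·75.8)] / 9.81 = (64.67 ± 51.92) / 9.81, so t = 1.300 s or t = 11.88 s.
The descending-branch root is 11.88 s.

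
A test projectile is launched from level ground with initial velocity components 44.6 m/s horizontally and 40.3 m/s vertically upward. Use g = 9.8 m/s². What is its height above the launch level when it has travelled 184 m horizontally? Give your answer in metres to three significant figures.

82.9 m

At x = 184 m, t = x/vₓ = 184/44.60 = 4.126 s.
Height: y = v_y0 t − ½ g t² = 40.30 × 4.126 − 4.900 × 4.126² = 166.3 − 83.40 = 82.86 m.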